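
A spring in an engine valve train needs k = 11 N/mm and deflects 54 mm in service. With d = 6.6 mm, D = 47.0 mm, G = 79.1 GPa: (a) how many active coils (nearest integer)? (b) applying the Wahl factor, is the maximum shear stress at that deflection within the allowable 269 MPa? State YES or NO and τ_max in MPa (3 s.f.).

(a) 16 coils; (b) NO, τ_max = 307 MPa

N_a = Gd⁴/(8D³k) = (79.1×10³)(6.6⁴)/(8·47.0³·11) = 16.43 → N_a = 16
Actual rate k = Gd⁴/(8D³·16) = 11.294 N/mm
Working load F = kδ = 11.294·54 = 609.88 N
C = 47.0/6.6 = 7.1212; K_W = (4C−1)/(4C−4)+0.615/C = 1.2089
τ_max = K_W·8FD/(πd³) = 1.2089·253.89 = 306.93 MPa
τ_max > 269 MPa → exceeds allowable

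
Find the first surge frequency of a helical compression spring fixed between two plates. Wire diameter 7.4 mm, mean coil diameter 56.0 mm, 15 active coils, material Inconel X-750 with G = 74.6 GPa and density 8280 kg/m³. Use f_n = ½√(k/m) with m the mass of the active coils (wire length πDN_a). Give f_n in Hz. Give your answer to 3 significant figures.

k = Gd⁴/(8D³N_a) = (74.6×10³)(7.4⁴)/(8·56.0³·15) = 10.615 N/mm = 10615 N/m
Wire length L = πDN_a = π·56.0·15 = 2638.9 mm
m = ρ·(πd²/4)·L = 8280 × 43.008×10⁻⁶ m² × 2.6389 m = 0.93975 kg
f_n = ½√(k/m) = 0.5·√(10615/0.93975) = 0.5·√(11296) = 53.14 Hz

53.1 Hz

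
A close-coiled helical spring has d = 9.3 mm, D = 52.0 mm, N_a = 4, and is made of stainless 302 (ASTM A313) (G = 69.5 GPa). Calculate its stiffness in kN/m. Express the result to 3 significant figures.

116 kN/m

k = Gd⁴/(8D³N_a) = (69.5×10³ × 9.3⁴) / (8 × 52.0³ × 4)
  = 5.19896e+08 / 4.49946e+06 = 115.55 N/mm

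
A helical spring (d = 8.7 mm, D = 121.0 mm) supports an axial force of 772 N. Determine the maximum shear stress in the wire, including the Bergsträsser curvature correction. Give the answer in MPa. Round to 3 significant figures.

396 MPa

Spring index C = D/d = 121.0/8.7 = 13.9080
K_B = (4C+2)/(4C−3) = 57.632/52.632 = 1.0950
τ₀ = 8FD/(πd³) = 8·772·121.0/(π·8.7³) = 747296/2068.7 = 361.23 MPa
τ_max = K·τ₀ = 1.0950 × 361.23 = 395.55 MPa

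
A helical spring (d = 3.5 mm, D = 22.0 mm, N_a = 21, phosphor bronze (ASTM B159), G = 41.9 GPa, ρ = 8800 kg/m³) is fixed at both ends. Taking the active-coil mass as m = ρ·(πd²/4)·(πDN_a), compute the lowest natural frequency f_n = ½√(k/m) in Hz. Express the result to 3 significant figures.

84.6 Hz

k = Gd⁴/(8D³N_a) = (41.9×10³)(3.5⁴)/(8·22.0³·21) = 3.5149 N/mm = 3514.9 N/m
Wire length L = πDN_a = π·22.0·21 = 1451.4 mm
m = ρ·(πd²/4)·L = 8800 × 9.6211×10⁻⁶ m² × 1.4514 m = 0.12289 kg
f_n = ½√(k/m) = 0.5·√(3514.9/0.12289) = 0.5·√(28603) = 84.562 Hz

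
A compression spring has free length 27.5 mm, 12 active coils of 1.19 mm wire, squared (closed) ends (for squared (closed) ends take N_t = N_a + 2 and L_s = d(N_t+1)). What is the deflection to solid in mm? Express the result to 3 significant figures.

9.65 mm

N_t = 14; L_s = 1.19·15 = 17.85 mm
δ_solid = L₀ − L_s = 27.5 − 17.85 = 9.65 mm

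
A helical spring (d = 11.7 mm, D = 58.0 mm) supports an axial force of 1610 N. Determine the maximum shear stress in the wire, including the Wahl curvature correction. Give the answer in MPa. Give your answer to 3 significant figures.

Spring index C = D/d = 58.0/11.7 = 4.9573
K_W = (4C−1)/(4C−4) + 0.615/C = 18.829/15.829 + 0.1241 = 1.3136
τ₀ = 8FD/(πd³) = 8·1610·58.0/(π·11.7³) = 747040/5031.6 = 148.47 MPa
τ_max = K·τ₀ = 1.3136 × 148.47 = 195.03 MPa

195 MPa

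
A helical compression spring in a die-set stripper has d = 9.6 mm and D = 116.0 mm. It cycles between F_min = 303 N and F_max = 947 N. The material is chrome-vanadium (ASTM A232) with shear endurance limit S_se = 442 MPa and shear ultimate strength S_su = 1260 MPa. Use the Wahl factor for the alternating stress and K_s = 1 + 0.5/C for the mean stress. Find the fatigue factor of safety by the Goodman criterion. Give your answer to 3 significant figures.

C = D/d = 116.0/9.6 = 12.0833; K_W = (4C−1)/(4C−4)+0.615/C = 1.1186; K_s = 1+0.5/C = 1.0414
F_a = (F_max−F_min)/2 = 322 N; F_m = (F_max+F_min)/2 = 625 N
τ_a = K_W·8F_aD/(πd³) = 1.1186 × 107.51 = 120.25 MPa
τ_m = K_s·8F_mD/(πd³) = 1.0414 × 208.67 = 217.31 MPa
Goodman: 1/n_f = τ_a/S_se + τ_m/S_su = 120.25/442 + 217.31/1260 = 0.27207 + 0.17247 = 0.44454
n_f = 1/0.44454 = 2.25

2.25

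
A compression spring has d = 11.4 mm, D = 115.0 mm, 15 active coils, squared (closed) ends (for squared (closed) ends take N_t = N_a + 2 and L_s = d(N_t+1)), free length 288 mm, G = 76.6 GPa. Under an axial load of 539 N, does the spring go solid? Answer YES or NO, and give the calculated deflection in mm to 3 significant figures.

k = Gd⁴/(8D³N_a) = (76.6×10³)(11.4⁴)/(8·115.0³·15) = 7.0888 N/mm
N_t = 17; L_s = 11.4·18 = 205.2 mm; δ_solid = L₀ − L_s = 288 − 205.2 = 82.8 mm
δ = F/k = 539/7.0888 = 76.035 mm
δ < δ_solid → spring does not go solid

NO, δ = 76.0 mm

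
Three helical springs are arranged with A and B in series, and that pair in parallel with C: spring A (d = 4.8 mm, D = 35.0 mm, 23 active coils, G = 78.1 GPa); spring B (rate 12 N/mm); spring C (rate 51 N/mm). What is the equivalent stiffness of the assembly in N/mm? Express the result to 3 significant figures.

54.7 N/mm

k_A = Gd⁴/(8D³N_a) = (78.1×10³)(4.8⁴)/(8·35.0³·23) = 5.2553 N/mm
Springs A,B series: k_AB = 1/(1/5.2553+1/12) = 3.6547 N/mm; parallel with C: k_eq = 3.6547+51 = 54.655 N/mm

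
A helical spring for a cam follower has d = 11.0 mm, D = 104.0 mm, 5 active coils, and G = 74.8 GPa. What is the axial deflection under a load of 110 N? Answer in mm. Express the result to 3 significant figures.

k = Gd⁴/(8D³N_a) = (74.8×10³)(11.0⁴)/(8·104.0³·5) = 24.34 N/mm
δ = F/k = 110 / 24.34 = 4.5194 mm

4.52 mm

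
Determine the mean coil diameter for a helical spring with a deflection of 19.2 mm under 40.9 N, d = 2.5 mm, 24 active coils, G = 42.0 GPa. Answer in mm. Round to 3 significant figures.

Required rate k = F/δ = 40.9/19.2 = 2.1302 N/mm
D = (Gd⁴/(8N_a·k))^(1/3) = (42.0×10³·2.5⁴/(8·24·2.1302))^(1/3)
  = (4011.31)^(1/3) = 15.8890 mm

15.9 mm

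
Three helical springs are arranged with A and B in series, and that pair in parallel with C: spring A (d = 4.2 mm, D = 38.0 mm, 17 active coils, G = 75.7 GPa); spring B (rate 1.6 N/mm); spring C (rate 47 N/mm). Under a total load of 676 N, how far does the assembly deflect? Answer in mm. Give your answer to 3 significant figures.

k_A = Gd⁴/(8D³N_a) = (75.7×10³)(4.2⁴)/(8·38.0³·17) = 3.1565 N/mm
Springs A,B series: k_AB = 1/(1/3.1565+1/1.6) = 1.0618 N/mm; parallel with C: k_eq = 1.0618+47 = 48.062 N/mm
δ = F/k_eq = 676/48.062 = 14.065 mm

14.1 mm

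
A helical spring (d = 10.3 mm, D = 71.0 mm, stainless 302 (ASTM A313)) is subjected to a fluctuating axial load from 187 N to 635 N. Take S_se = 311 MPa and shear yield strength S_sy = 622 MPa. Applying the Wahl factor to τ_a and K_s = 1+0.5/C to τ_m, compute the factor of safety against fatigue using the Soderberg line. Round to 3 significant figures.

C = D/d = 71.0/10.3 = 6.8932; K_W = (4C−1)/(4C−4)+0.615/C = 1.2165; K_s = 1+0.5/C = 1.0725
F_a = (F_max−F_min)/2 = 224 N; F_m = (F_max+F_min)/2 = 411 N
τ_a = K_W·8F_aD/(πd³) = 1.2165 × 37.063 = 45.086 MPa
τ_m = K_s·8F_mD/(πd³) = 1.0725 × 68.003 = 72.936 MPa
Soderberg: 1/n_f = τ_a/S_se + τ_m/S_sy = 45.086/311 + 72.936/622 = 0.14497 + 0.11726 = 0.26223
n_f = 1/0.26223 = 3.813

3.81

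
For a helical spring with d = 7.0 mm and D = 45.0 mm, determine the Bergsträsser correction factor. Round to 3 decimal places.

C = D/d = 45.0/7.0 = 6.4286
K_B = (4C+2)/(4C−3) = 27.714/22.714 = 1.2201

1.220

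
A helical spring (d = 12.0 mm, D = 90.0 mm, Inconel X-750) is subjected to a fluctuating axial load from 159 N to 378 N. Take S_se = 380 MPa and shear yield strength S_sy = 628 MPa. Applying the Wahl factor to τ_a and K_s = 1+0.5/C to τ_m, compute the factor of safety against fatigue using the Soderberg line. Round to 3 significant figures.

C = D/d = 90.0/12.0 = 7.5000; K_W = (4C−1)/(4C−4)+0.615/C = 1.1974; K_s = 1+0.5/C = 1.0667
F_a = (F_max−F_min)/2 = 109.5 N; F_m = (F_max+F_min)/2 = 268.5 N
τ_a = K_W·8F_aD/(πd³) = 1.1974 × 14.523 = 17.389 MPa
τ_m = K_s·8F_mD/(πd³) = 1.0667 × 35.611 = 37.985 MPa
Soderberg: 1/n_f = τ_a/S_se + τ_m/S_sy = 17.389/380 + 37.985/628 = 0.04576 + 0.06049 = 0.10625
n_f = 1/0.10625 = 9.412

9.41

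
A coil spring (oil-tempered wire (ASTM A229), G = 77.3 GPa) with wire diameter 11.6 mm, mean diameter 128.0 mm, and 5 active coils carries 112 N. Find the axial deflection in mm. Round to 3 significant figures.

k = Gd⁴/(8D³N_a) = (77.3×10³)(11.6⁴)/(8·128.0³·5) = 16.685 N/mm
δ = F/k = 112 / 16.685 = 6.7127 mm

6.71 mm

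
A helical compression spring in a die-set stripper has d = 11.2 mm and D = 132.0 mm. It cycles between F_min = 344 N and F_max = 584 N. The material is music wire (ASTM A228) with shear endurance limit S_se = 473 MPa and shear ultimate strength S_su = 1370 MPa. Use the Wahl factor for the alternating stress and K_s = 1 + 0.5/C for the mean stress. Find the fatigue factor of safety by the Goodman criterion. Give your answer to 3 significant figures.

6.55

C = D/d = 132.0/11.2 = 11.7857; K_W = (4C−1)/(4C−4)+0.615/C = 1.1217; K_s = 1+0.5/C = 1.0424
F_a = (F_max−F_min)/2 = 120 N; F_m = (F_max+F_min)/2 = 464 N
τ_a = K_W·8F_aD/(πd³) = 1.1217 × 28.711 = 32.205 MPa
τ_m = K_s·8F_mD/(πd³) = 1.0424 × 111.01 = 115.72 MPa
Goodman: 1/n_f = τ_a/S_se + τ_m/S_su = 32.205/473 + 115.72/1370 = 0.06809 + 0.08447 = 0.15256
n_f = 1/0.15256 = 6.555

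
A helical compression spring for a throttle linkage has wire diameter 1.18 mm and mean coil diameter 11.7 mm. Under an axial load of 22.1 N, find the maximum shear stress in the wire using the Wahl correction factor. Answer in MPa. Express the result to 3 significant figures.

Spring index C = D/d = 11.7/1.18 = 9.9153
K_W = (4C−1)/(4C−4) + 0.615/C = 38.661/35.661 + 0.0620 = 1.1462
τ₀ = 8FD/(πd³) = 8·22.1·11.7/(π·1.18³) = 2068.56/5.1617 = 400.75 MPa
τ_max = K·τ₀ = 1.1462 × 400.75 = 459.32 MPa

459 MPa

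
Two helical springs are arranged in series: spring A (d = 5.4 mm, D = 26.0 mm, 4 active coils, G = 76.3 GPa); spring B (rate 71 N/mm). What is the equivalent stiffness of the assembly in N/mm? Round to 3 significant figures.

43.9 N/mm

k_A = Gd⁴/(8D³N_a) = (76.3×10³)(5.4⁴)/(8·26.0³·4) = 115.35 N/mm
Series: 1/k_eq = 1/115.35 + 1/71 = 0.022754; k_eq = 43.949 N/mm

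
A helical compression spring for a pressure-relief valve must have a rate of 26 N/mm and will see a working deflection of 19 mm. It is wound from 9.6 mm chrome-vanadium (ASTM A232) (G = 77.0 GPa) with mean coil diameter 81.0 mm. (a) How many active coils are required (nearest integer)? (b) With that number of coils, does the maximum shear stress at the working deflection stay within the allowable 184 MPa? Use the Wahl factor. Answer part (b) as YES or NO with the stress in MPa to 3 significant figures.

(a) 6 coils; (b) YES, τ_max = 133 MPa

N_a = Gd⁴/(8D³k) = (77.0×10³)(9.6⁴)/(8·81.0³·26) = 5.916 → N_a = 6
Actual rate k = Gd⁴/(8D³·6) = 25.638 N/mm
Working load F = kδ = 25.638·19 = 487.12 N
C = 81.0/9.6 = 8.4375; K_W = (4C−1)/(4C−4)+0.615/C = 1.1737
τ_max = K_W·8FD/(πd³) = 1.1737·113.56 = 133.29 MPa
τ_max ≤ 184 MPa → acceptable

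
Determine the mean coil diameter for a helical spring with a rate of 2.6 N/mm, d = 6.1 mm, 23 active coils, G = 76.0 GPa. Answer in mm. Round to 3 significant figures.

60.4 mm

D = (Gd⁴/(8N_a·k))^(1/3) = (76.0×10³·6.1⁴/(8·23·2.6))^(1/3)
  = (219959)^(1/3) = 60.3644 mm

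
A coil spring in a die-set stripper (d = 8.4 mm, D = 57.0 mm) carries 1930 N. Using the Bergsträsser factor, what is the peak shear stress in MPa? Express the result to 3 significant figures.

Spring index C = D/d = 57.0/8.4 = 6.7857
K_B = (4C+2)/(4C−3) = 29.143/24.143 = 1.2071
τ₀ = 8FD/(πd³) = 8·1930·57.0/(π·8.4³) = 880080/1862 = 472.64 MPa
τ_max = K·τ₀ = 1.2071 × 472.64 = 570.53 MPa

571 MPa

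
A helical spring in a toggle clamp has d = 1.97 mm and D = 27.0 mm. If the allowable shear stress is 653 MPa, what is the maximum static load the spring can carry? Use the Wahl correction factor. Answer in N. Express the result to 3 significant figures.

C = D/d = 27.0/1.97 = 13.7056
K_W = (4C−1)/(4C−4) + 0.615/C = 53.822/50.822 + 0.0449 = 1.1039
τ_max = K·8FD/(πd³) → F_max = τ_allow·πd³/(8DK)
F_max = 653·π·1.97³/(8·27.0·1.1039) = 15684/238.44 = 65.778 N

65.8 N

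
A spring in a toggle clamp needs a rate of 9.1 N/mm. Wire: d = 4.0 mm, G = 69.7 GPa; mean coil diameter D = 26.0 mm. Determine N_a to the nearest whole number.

N_a = Gd⁴/(8D³k) = (69.7×10³ × 4.0⁴)/(8 × 26.0³ × 9.1)
    = 1.78432e+07 / 1.27953e+06 = 13.95 → 14 coils

14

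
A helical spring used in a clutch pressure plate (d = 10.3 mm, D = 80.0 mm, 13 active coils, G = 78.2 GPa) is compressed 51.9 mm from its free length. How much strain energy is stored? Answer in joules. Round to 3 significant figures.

k = Gd⁴/(8D³N_a) = (78.2×10³)(10.3⁴)/(8·80.0³·13) = 16.529 N/mm
U = ½kδ² = 0.5 × 16.529 × 51.9² = 22262 N·mm = 22.262 J

22.3 J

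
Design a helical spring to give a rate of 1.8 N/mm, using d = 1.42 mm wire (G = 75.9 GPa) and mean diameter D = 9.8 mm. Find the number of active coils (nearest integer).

23

N_a = Gd⁴/(8D³k) = (75.9×10³ × 1.42⁴)/(8 × 9.8³ × 1.8)
    = 308599 / 13553.2 = 22.77 → 23 coils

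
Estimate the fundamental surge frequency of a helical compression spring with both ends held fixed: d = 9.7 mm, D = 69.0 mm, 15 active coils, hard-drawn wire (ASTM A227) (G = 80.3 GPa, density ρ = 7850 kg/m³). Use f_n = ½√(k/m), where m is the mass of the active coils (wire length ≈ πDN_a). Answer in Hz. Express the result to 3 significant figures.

48.9 Hz

k = Gd⁴/(8D³N_a) = (80.3×10³)(9.7⁴)/(8·69.0³·15) = 18.033 N/mm = 18033 N/m
Wire length L = πDN_a = π·69.0·15 = 3251.5 mm
m = ρ·(πd²/4)·L = 7850 × 73.898×10⁻⁶ m² × 3.2515 m = 1.8862 kg
f_n = ½√(k/m) = 0.5·√(18033/1.8862) = 0.5·√(9560.5) = 48.889 Hz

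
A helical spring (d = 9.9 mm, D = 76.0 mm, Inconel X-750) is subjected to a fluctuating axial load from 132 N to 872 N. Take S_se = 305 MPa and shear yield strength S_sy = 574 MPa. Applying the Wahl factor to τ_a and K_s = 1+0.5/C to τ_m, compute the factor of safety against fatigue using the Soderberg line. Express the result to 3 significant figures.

2.11

C = D/d = 76.0/9.9 = 7.6768; K_W = (4C−1)/(4C−4)+0.615/C = 1.1924; K_s = 1+0.5/C = 1.0651
F_a = (F_max−F_min)/2 = 370 N; F_m = (F_max+F_min)/2 = 502 N
τ_a = K_W·8F_aD/(πd³) = 1.1924 × 73.799 = 88.001 MPa
τ_m = K_s·8F_mD/(πd³) = 1.0651 × 100.13 = 106.65 MPa
Soderberg: 1/n_f = τ_a/S_se + τ_m/S_sy = 88.001/305 + 106.65/574 = 0.28853 + 0.18580 = 0.47433
n_f = 1/0.47433 = 2.108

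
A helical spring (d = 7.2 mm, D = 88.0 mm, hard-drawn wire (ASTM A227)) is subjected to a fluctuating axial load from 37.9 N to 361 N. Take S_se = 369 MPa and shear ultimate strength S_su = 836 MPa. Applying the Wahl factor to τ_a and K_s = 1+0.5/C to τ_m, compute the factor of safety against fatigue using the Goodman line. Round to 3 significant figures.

C = D/d = 88.0/7.2 = 12.2222; K_W = (4C−1)/(4C−4)+0.615/C = 1.1171; K_s = 1+0.5/C = 1.0409
F_a = (F_max−F_min)/2 = 161.55 N; F_m = (F_max+F_min)/2 = 199.45 N
τ_a = K_W·8F_aD/(πd³) = 1.1171 × 96.991 = 108.35 MPa
τ_m = K_s·8F_mD/(πd³) = 1.0409 × 119.75 = 124.64 MPa
Goodman: 1/n_f = τ_a/S_se + τ_m/S_su = 108.35/369 + 124.64/836 = 0.29364 + 0.14910 = 0.44274
n_f = 1/0.44274 = 2.259

2.26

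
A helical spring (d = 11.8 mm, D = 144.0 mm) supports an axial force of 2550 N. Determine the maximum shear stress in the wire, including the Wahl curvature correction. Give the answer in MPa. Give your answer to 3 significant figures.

636 MPa

Spring index C = D/d = 144.0/11.8 = 12.2034
K_W = (4C−1)/(4C−4) + 0.615/C = 47.814/44.814 + 0.0504 = 1.1173
τ₀ = 8FD/(πd³) = 8·2550·144.0/(π·11.8³) = 2.9376e+06/5161.7 = 569.11 MPa
τ_max = K·τ₀ = 1.1173 × 569.11 = 635.89 MPa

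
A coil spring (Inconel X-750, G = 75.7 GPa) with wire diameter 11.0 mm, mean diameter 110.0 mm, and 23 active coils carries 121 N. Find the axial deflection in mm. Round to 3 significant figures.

26.7 mm

k = Gd⁴/(8D³N_a) = (75.7×10³)(11.0⁴)/(8·110.0³·23) = 4.5255 N/mm
δ = F/k = 121 / 4.5255 = 26.737 mm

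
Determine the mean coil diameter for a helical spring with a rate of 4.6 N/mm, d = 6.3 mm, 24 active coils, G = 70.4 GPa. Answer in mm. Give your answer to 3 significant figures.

50.1 mm

D = (Gd⁴/(8N_a·k))^(1/3) = (70.4×10³·6.3⁴/(8·24·4.6))^(1/3)
  = (125567)^(1/3) = 50.0755 mm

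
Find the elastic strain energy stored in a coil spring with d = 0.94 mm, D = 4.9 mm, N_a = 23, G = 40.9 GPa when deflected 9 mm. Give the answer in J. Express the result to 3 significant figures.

k = Gd⁴/(8D³N_a) = (40.9×10³)(0.94⁴)/(8·4.9³·23) = 1.4751 N/mm
U = ½kδ² = 0.5 × 1.4751 × 9² = 59.743 N·mm = 0.059743 J

0.0597 J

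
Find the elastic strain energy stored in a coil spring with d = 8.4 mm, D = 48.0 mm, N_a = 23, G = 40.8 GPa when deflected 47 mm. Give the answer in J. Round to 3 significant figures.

11.0 J

k = Gd⁴/(8D³N_a) = (40.8×10³)(8.4⁴)/(8·48.0³·23) = 9.9824 N/mm
U = ½kδ² = 0.5 × 9.9824 × 47² = 11026 N·mm = 11.026 J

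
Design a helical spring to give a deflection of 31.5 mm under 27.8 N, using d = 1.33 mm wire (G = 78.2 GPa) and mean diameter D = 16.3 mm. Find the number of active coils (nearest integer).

Required rate k = F/δ = 27.8/31.5 = 0.88254 N/mm
N_a = Gd⁴/(8D³k) = (78.2×10³ × 1.33⁴)/(8 × 16.3³ × 0.88254)
    = 244688 / 30576.4 = 8.003 → 8 coils

8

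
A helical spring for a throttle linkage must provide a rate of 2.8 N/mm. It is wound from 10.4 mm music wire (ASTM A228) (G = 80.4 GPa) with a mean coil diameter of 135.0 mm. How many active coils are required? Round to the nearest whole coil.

N_a = Gd⁴/(8D³k) = (80.4×10³ × 10.4⁴)/(8 × 135.0³ × 2.8)
    = 9.40566e+08 / 5.51124e+07 = 17.07 → 17 coils

17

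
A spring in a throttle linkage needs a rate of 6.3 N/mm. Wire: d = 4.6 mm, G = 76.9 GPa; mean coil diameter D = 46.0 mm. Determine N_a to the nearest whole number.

7

N_a = Gd⁴/(8D³k) = (76.9×10³ × 4.6⁴)/(8 × 46.0³ × 6.3)
    = 3.44316e+07 / 4.90573e+06 = 7.019 → 7 coils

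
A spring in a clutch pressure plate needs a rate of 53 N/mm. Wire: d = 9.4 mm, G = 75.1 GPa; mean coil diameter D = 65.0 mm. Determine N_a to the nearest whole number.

5

N_a = Gd⁴/(8D³k) = (75.1×10³ × 9.4⁴)/(8 × 65.0³ × 53)
    = 5.86342e+08 / 1.16441e+08 = 5.036 → 5 coils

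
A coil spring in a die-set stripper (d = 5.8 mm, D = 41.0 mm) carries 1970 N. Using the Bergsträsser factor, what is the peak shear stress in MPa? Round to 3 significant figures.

1260 MPa

Spring index C = D/d = 41.0/5.8 = 7.0690
K_B = (4C+2)/(4C−3) = 30.276/25.276 = 1.1978
τ₀ = 8FD/(πd³) = 8·1970·41.0/(π·5.8³) = 646160/612.96 = 1054.2 MPa
τ_max = K·τ₀ = 1.1978 × 1054.2 = 1262.7 MPa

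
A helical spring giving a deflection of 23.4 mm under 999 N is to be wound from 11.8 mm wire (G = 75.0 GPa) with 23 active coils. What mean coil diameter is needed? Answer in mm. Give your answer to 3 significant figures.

Required rate k = F/δ = 999/23.4 = 42.692 N/mm
D = (Gd⁴/(8N_a·k))^(1/3) = (75.0×10³·11.8⁴/(8·23·42.692))^(1/3)
  = (185107)^(1/3) = 56.9911 mm

57.0 mm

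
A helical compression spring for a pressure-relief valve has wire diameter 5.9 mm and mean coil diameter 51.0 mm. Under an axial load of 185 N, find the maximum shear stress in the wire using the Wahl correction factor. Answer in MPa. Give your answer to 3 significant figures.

Spring index C = D/d = 51.0/5.9 = 8.6441
K_W = (4C−1)/(4C−4) + 0.615/C = 33.576/30.576 + 0.0711 = 1.1693
τ₀ = 8FD/(πd³) = 8·185·51.0/(π·5.9³) = 75480/645.22 = 116.98 MPa
τ_max = K·τ₀ = 1.1693 × 116.98 = 136.78 MPa

137 MPa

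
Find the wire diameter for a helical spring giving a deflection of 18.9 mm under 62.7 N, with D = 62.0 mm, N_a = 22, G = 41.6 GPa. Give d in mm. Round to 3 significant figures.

Required rate k = F/δ = 62.7/18.9 = 3.3175 N/mm
d = (8D³N_a·k / G)^(1/4) = (8·62.0³·22·3.3175 / (41.6×10³))^0.25
  = (3345)^0.25 = 7.6050 mm

7.61 mm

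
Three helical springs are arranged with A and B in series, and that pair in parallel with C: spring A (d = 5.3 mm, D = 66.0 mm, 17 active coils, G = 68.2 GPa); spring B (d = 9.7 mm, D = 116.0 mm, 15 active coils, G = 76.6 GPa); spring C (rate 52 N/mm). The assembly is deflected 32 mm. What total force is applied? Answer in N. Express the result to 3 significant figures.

1700 N

k_A = Gd⁴/(8D³N_a) = (68.2×10³)(5.3⁴)/(8·66.0³·17) = 1.3763 N/mm
k_B = Gd⁴/(8D³N_a) = (76.6×10³)(9.7⁴)/(8·116.0³·15) = 3.6204 N/mm
Springs A,B series: k_AB = 1/(1/1.3763+1/3.6204) = 0.99722 N/mm; parallel with C: k_eq = 0.99722+52 = 52.997 N/mm
F = k_eq·δ = 52.997·32 = 1695.9 N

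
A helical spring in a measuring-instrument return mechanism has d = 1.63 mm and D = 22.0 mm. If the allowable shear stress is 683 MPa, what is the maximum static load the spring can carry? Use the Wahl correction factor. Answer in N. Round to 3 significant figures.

47.8 N

C = D/d = 22.0/1.63 = 13.4969
K_W = (4C−1)/(4C−4) + 0.615/C = 52.988/49.988 + 0.0456 = 1.1056
τ_max = K·8FD/(πd³) → F_max = τ_allow·πd³/(8DK)
F_max = 683·π·1.63³/(8·22.0·1.1056) = 9292.5/194.58 = 47.756 N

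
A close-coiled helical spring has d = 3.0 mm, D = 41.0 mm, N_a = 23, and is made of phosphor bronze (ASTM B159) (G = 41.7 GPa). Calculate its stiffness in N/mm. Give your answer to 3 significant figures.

k = Gd⁴/(8D³N_a) = (41.7×10³ × 3.0⁴) / (8 × 41.0³ × 23)
  = 3.3777e+06 / 1.26815e+07 = 0.26635 N/mm

0.266 N/mm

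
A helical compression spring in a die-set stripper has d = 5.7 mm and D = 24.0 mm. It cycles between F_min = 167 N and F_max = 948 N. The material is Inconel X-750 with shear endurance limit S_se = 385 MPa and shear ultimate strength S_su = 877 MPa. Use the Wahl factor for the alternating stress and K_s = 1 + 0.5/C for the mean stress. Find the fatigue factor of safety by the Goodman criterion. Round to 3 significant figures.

C = D/d = 24.0/5.7 = 4.2105; K_W = (4C−1)/(4C−4)+0.615/C = 1.3797; K_s = 1+0.5/C = 1.1187
F_a = (F_max−F_min)/2 = 390.5 N; F_m = (F_max+F_min)/2 = 557.5 N
τ_a = K_W·8F_aD/(πd³) = 1.3797 × 128.87 = 177.8 MPa
τ_m = K_s·8F_mD/(πd³) = 1.1187 × 183.98 = 205.83 MPa
Goodman: 1/n_f = τ_a/S_se + τ_m/S_su = 177.8/385 + 205.83/877 = 0.46181 + 0.23470 = 0.6965
n_f = 1/0.6965 = 1.436

1.44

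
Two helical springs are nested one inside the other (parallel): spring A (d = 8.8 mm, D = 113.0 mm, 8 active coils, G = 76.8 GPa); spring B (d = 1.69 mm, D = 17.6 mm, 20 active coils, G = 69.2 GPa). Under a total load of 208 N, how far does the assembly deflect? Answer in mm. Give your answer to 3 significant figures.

k_A = Gd⁴/(8D³N_a) = (76.8×10³)(8.8⁴)/(8·113.0³·8) = 4.9874 N/mm
k_B = Gd⁴/(8D³N_a) = (69.2×10³)(1.69⁴)/(8·17.6³·20) = 0.64714 N/mm
Parallel: k_eq = 4.9874 + 0.64714 = 5.6346 N/mm
δ = F/k_eq = 208/5.6346 = 36.915 mm

36.9 mm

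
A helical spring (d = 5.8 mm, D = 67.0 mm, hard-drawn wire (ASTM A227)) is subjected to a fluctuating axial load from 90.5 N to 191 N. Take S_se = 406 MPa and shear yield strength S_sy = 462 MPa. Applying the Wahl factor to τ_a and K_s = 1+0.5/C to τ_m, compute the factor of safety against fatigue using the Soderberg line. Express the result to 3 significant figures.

C = D/d = 67.0/5.8 = 11.5517; K_W = (4C−1)/(4C−4)+0.615/C = 1.1243; K_s = 1+0.5/C = 1.0433
F_a = (F_max−F_min)/2 = 50.25 N; F_m = (F_max+F_min)/2 = 140.75 N
τ_a = K_W·8F_aD/(πd³) = 1.1243 × 43.941 = 49.403 MPa
τ_m = K_s·8F_mD/(πd³) = 1.0433 × 123.08 = 128.4 MPa
Soderberg: 1/n_f = τ_a/S_se + τ_m/S_sy = 49.403/406 + 128.4/462 = 0.12168 + 0.27793 = 0.39962
n_f = 1/0.39962 = 2.502

2.50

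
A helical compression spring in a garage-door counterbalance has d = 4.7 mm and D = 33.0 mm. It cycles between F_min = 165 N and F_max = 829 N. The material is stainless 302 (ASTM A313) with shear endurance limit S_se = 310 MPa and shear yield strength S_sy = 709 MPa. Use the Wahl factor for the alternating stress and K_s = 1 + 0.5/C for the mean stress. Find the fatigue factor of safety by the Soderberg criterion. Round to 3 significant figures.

0.603

C = D/d = 33.0/4.7 = 7.0213; K_W = (4C−1)/(4C−4)+0.615/C = 1.2121; K_s = 1+0.5/C = 1.0712
F_a = (F_max−F_min)/2 = 332 N; F_m = (F_max+F_min)/2 = 497 N
τ_a = K_W·8F_aD/(πd³) = 1.2121 × 268.72 = 325.73 MPa
τ_m = K_s·8F_mD/(πd³) = 1.0712 × 402.27 = 430.92 MPa
Soderberg: 1/n_f = τ_a/S_se + τ_m/S_sy = 325.73/310 + 430.92/709 = 1.05073 + 0.60778 = 1.6585
n_f = 1/1.6585 = 0.6029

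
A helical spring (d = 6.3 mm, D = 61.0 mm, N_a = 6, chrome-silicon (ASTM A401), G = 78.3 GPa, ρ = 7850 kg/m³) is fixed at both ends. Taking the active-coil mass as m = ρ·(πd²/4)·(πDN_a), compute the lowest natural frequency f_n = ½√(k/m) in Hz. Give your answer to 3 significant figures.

100 Hz

k = Gd⁴/(8D³N_a) = (78.3×10³)(6.3⁴)/(8·61.0³·6) = 11.321 N/mm = 11321 N/m
Wire length L = πDN_a = π·61.0·6 = 1149.8 mm
m = ρ·(πd²/4)·L = 7850 × 31.172×10⁻⁶ m² × 1.1498 m = 0.28137 kg
f_n = ½√(k/m) = 0.5·√(11321/0.28137) = 0.5·√(40237) = 100.3 Hz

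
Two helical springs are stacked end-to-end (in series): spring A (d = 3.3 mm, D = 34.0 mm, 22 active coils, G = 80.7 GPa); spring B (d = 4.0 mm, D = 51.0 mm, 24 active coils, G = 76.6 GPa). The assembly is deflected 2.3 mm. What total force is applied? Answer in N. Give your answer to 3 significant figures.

1.14 N

k_A = Gd⁴/(8D³N_a) = (80.7×10³)(3.3⁴)/(8·34.0³·22) = 1.3835 N/mm
k_B = Gd⁴/(8D³N_a) = (76.6×10³)(4.0⁴)/(8·51.0³·24) = 0.76994 N/mm
Series: 1/k_eq = 1/1.3835 + 1/0.76994 = 2.0216; k_eq = 0.49466 N/mm
F = k_eq·δ = 0.49466·2.3 = 1.1377 N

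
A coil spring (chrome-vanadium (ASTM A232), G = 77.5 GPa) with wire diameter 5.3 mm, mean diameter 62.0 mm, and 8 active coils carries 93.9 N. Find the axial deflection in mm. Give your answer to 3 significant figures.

k = Gd⁴/(8D³N_a) = (77.5×10³)(5.3⁴)/(8·62.0³·8) = 4.0091 N/mm
δ = F/k = 93.9 / 4.0091 = 23.422 mm

23.4 mm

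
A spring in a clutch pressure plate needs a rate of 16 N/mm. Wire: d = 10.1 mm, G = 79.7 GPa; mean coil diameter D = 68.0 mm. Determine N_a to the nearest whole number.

21

N_a = Gd⁴/(8D³k) = (79.7×10³ × 10.1⁴)/(8 × 68.0³ × 16)
    = 8.29361e+08 / 4.02473e+07 = 20.61 → 21 coils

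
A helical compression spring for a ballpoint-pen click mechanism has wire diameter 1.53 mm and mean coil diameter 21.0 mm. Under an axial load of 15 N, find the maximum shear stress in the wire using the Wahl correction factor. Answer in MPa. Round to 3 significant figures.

247 MPa

Spring index C = D/d = 21.0/1.53 = 13.7255
K_W = (4C−1)/(4C−4) + 0.615/C = 53.902/50.902 + 0.0448 = 1.1037
τ₀ = 8FD/(πd³) = 8·15·21.0/(π·1.53³) = 2520/11.252 = 223.96 MPa
τ_max = K·τ₀ = 1.1037 × 223.96 = 247.2 MPa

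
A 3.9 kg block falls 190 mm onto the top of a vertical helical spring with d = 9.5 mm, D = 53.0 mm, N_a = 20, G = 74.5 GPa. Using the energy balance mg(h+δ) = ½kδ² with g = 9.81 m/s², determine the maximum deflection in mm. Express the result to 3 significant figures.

k = Gd⁴/(8D³N_a) = (74.5×10³)(9.5⁴)/(8·53.0³·20) = 25.474 N/mm
W = mg = 3.9 × 9.81 = 38.259 N
½kδ² − Wδ − Wh = 0 → δ = (W + √(W² + 2kWh))/k
δ = (38.259 + √(1463.8 + 370357))/25.474 = (38.259 + 609.77)/25.474 = 25.439 mm

25.4 mm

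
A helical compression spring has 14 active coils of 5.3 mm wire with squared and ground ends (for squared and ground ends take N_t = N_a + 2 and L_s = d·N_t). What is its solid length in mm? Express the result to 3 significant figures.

84.8 mm

squared and ground ends: N_t = N_a + 2 = 14 + 2 = 16
L_s = d·N_t = 5.3 × 16 = 84.8 mm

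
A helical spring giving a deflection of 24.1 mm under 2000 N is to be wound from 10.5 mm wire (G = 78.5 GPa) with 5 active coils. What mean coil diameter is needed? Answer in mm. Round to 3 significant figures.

Required rate k = F/δ = 2000/24.1 = 82.988 N/mm
D = (Gd⁴/(8N_a·k))^(1/3) = (78.5×10³·10.5⁴/(8·5·82.988))^(1/3)
  = (287444)^(1/3) = 65.9961 mm

66.0 mm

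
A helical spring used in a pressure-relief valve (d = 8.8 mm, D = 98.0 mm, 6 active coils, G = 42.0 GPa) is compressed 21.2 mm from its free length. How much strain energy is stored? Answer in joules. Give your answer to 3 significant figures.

1.25 J

k = Gd⁴/(8D³N_a) = (42.0×10³)(8.8⁴)/(8·98.0³·6) = 5.5752 N/mm
U = ½kδ² = 0.5 × 5.5752 × 21.2² = 1252.9 N·mm = 1.2529 J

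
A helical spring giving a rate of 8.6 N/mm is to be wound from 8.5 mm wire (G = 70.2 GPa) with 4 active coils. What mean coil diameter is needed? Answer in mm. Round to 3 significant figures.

D = (Gd⁴/(8N_a·k))^(1/3) = (70.2×10³·8.5⁴/(8·4·8.6))^(1/3)
  = (1.33157e+06)^(1/3) = 110.0157 mm

110 mm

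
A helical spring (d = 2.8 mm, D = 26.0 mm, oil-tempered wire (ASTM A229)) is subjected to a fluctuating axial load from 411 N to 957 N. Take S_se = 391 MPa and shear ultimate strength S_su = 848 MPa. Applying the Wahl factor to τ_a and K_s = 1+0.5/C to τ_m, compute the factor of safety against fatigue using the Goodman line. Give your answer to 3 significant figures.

0.200

C = D/d = 26.0/2.8 = 9.2857; K_W = (4C−1)/(4C−4)+0.615/C = 1.1567; K_s = 1+0.5/C = 1.0538
F_a = (F_max−F_min)/2 = 273 N; F_m = (F_max+F_min)/2 = 684 N
τ_a = K_W·8F_aD/(πd³) = 1.1567 × 823.38 = 952.45 MPa
τ_m = K_s·8F_mD/(πd³) = 1.0538 × 2063 = 2174.1 MPa
Goodman: 1/n_f = τ_a/S_se + τ_m/S_su = 952.45/391 + 2174.1/848 = 2.43593 + 2.56376 = 4.9997
n_f = 1/4.9997 = 0.2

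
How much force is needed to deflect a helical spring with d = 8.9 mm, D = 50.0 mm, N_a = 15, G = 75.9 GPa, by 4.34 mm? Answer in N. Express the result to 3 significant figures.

k = Gd⁴/(8D³N_a) = (75.9×10³)(8.9⁴)/(8·50.0³·15) = 31.748 N/mm
F = k·δ = 31.748 × 4.34 = 137.78 N

138 N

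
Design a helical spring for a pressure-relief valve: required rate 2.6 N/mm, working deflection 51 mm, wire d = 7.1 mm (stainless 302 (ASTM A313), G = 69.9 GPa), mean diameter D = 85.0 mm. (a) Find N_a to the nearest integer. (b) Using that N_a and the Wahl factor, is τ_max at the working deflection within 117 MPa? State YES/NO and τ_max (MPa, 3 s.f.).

(a) 14 coils; (b) YES, τ_max = 89.2 MPa

N_a = Gd⁴/(8D³k) = (69.9×10³)(7.1⁴)/(8·85.0³·2.6) = 13.91 → N_a = 14
Actual rate k = Gd⁴/(8D³·14) = 2.5825 N/mm
Working load F = kδ = 2.5825·51 = 131.71 N
C = 85.0/7.1 = 11.9718; K_W = (4C−1)/(4C−4)+0.615/C = 1.1197
τ_max = K_W·8FD/(πd³) = 1.1197·79.651 = 89.187 MPa
τ_max ≤ 117 MPa → acceptable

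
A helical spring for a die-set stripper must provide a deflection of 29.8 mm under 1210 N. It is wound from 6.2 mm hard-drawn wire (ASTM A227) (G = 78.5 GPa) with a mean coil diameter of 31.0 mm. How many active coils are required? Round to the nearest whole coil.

Required rate k = F/δ = 1210/29.8 = 40.604 N/mm
N_a = Gd⁴/(8D³k) = (78.5×10³ × 6.2⁴)/(8 × 31.0³ × 40.604)
    = 1.15994e+08 / 9.67708e+06 = 11.99 → 12 coils

12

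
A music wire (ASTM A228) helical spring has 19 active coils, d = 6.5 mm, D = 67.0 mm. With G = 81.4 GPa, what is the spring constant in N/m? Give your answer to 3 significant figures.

3180 N/m

k = Gd⁴/(8D³N_a) = (81.4×10³ × 6.5⁴) / (8 × 67.0³ × 19)
  = 1.45304e+08 / 4.5716e+07 = 3.1784 N/mm = 3178.4 N/m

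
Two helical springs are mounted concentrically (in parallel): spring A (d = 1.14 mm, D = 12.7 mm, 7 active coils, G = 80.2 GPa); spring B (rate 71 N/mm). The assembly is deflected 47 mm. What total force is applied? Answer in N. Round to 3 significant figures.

3390 N

k_A = Gd⁴/(8D³N_a) = (80.2×10³)(1.14⁴)/(8·12.7³·7) = 1.1808 N/mm
Parallel: k_eq = 1.1808 + 71 = 72.181 N/mm
F = k_eq·δ = 72.181·47 = 3392.5 N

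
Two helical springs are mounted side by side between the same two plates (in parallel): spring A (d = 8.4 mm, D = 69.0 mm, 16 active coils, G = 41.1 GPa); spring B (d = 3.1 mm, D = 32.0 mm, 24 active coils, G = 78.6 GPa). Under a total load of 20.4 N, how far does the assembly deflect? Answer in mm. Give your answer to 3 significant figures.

3.39 mm

k_A = Gd⁴/(8D³N_a) = (41.1×10³)(8.4⁴)/(8·69.0³·16) = 4.8663 N/mm
k_B = Gd⁴/(8D³N_a) = (78.6×10³)(3.1⁴)/(8·32.0³·24) = 1.1538 N/mm
Parallel: k_eq = 4.8663 + 1.1538 = 6.0201 N/mm
δ = F/k_eq = 20.4/6.0201 = 3.3886 mm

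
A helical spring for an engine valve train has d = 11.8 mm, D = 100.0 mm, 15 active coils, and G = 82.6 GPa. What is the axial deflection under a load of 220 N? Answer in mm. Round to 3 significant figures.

16.5 mm

k = Gd⁴/(8D³N_a) = (82.6×10³)(11.8⁴)/(8·100.0³·15) = 13.345 N/mm
δ = F/k = 220 / 13.345 = 16.485 mm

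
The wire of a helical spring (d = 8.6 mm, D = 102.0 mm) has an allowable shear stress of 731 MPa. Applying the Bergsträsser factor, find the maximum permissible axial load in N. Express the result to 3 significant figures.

C = D/d = 102.0/8.6 = 11.8605
K_B = (4C+2)/(4C−3) = 49.442/44.442 = 1.1125
τ_max = K·8FD/(πd³) → F_max = τ_allow·πd³/(8DK)
F_max = 731·π·8.6³/(8·102.0·1.1125) = 1.4607e+06/907.81 = 1609.1 N

1610 N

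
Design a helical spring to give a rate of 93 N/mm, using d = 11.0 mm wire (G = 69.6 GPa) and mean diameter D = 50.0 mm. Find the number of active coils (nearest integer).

11

N_a = Gd⁴/(8D³k) = (69.6×10³ × 11.0⁴)/(8 × 50.0³ × 93)
    = 1.01901e+09 / 9.3e+07 = 10.96 → 11 coils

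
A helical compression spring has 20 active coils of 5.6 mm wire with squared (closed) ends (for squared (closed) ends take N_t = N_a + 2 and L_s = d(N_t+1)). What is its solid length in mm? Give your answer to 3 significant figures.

squared (closed) ends: N_t = N_a + 2 = 20 + 2 = 22
L_s = d·(N_t+1) = 5.6 × 23 = 128.8 mm

129 mm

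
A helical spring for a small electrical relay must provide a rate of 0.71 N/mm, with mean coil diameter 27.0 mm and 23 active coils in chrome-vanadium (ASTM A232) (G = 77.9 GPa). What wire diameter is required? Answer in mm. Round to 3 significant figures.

d = (8D³N_a·k / G)^(1/4) = (8·27.0³·23·0.71 / (77.9×10³))^0.25
  = (33.009)^0.25 = 2.3969 mm

2.40 mm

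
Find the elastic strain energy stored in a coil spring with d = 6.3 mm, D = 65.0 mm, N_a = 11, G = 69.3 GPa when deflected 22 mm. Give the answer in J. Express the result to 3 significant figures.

k = Gd⁴/(8D³N_a) = (69.3×10³)(6.3⁴)/(8·65.0³·11) = 4.5172 N/mm
U = ½kδ² = 0.5 × 4.5172 × 22² = 1093.2 N·mm = 1.0932 J

1.09 J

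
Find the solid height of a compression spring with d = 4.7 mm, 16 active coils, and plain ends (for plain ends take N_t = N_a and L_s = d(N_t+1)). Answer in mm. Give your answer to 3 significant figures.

79.9 mm

plain ends: N_t = N_a = 16
L_s = d·(N_t+1) = 4.7 × 17 = 79.9 mm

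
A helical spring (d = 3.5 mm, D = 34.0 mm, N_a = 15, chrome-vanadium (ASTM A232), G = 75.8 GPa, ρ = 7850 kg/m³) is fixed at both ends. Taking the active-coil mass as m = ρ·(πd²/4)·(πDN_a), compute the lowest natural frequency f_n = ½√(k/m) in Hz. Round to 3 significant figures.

k = Gd⁴/(8D³N_a) = (75.8×10³)(3.5⁴)/(8·34.0³·15) = 2.4117 N/mm = 2411.7 N/m
Wire length L = πDN_a = π·34.0·15 = 1602.2 mm
m = ρ·(πd²/4)·L = 7850 × 9.6211×10⁻⁶ m² × 1.6022 m = 0.12101 kg
f_n = ½√(k/m) = 0.5·√(2411.7/0.12101) = 0.5·√(19930) = 70.587 Hz

70.6 Hz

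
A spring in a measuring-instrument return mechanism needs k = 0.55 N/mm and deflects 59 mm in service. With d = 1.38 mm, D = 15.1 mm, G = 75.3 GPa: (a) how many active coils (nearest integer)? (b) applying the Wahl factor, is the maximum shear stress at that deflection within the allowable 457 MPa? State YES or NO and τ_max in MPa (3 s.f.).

(a) 18 coils; (b) NO, τ_max = 538 MPa

N_a = Gd⁴/(8D³k) = (75.3×10³)(1.38⁴)/(8·15.1³·0.55) = 18.03 → N_a = 18
Actual rate k = Gd⁴/(8D³·18) = 0.55083 N/mm
Working load F = kδ = 0.55083·59 = 32.499 N
C = 15.1/1.38 = 10.9420; K_W = (4C−1)/(4C−4)+0.615/C = 1.1316
τ_max = K_W·8FD/(πd³) = 1.1316·475.5 = 538.1 MPa
τ_max > 457 MPa → exceeds allowable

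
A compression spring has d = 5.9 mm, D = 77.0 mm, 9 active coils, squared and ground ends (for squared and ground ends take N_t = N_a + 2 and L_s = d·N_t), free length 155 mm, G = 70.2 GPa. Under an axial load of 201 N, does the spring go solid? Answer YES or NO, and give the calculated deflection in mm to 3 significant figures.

k = Gd⁴/(8D³N_a) = (70.2×10³)(5.9⁴)/(8·77.0³·9) = 2.5879 N/mm
N_t = 11; L_s = 5.9·11 = 64.9 mm; δ_solid = L₀ − L_s = 155 − 64.9 = 90.1 mm
δ = F/k = 201/2.5879 = 77.67 mm
δ < δ_solid → spring does not go solid

NO, δ = 77.7 mm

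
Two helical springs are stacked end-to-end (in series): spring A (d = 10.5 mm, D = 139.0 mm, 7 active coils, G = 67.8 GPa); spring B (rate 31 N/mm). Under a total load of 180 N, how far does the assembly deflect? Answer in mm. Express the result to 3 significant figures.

38.7 mm

k_A = Gd⁴/(8D³N_a) = (67.8×10³)(10.5⁴)/(8·139.0³·7) = 5.4797 N/mm
Series: 1/k_eq = 1/5.4797 + 1/31 = 0.21475; k_eq = 4.6566 N/mm
δ = F/k_eq = 180/4.6566 = 38.655 mm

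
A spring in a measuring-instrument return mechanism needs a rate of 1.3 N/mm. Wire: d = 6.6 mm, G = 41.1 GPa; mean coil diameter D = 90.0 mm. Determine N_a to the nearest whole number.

10

N_a = Gd⁴/(8D³k) = (41.1×10³ × 6.6⁴)/(8 × 90.0³ × 1.3)
    = 7.79862e+07 / 7.5816e+06 = 10.29 → 10 coils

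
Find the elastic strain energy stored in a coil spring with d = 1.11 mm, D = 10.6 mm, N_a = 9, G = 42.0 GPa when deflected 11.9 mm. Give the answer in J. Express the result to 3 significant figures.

0.0526 J

k = Gd⁴/(8D³N_a) = (42.0×10³)(1.11⁴)/(8·10.6³·9) = 0.74352 N/mm
U = ½kδ² = 0.5 × 0.74352 × 11.9² = 52.645 N·mm = 0.052645 J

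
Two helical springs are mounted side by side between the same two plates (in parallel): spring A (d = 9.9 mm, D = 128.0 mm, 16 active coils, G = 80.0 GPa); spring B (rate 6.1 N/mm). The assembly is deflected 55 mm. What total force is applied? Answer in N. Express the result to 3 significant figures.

493 N

k_A = Gd⁴/(8D³N_a) = (80.0×10³)(9.9⁴)/(8·128.0³·16) = 2.8628 N/mm
Parallel: k_eq = 2.8628 + 6.1 = 8.9628 N/mm
F = k_eq·δ = 8.9628·55 = 492.95 N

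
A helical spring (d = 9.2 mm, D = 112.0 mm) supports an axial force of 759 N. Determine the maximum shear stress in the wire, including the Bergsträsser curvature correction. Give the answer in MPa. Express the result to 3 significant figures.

Spring index C = D/d = 112.0/9.2 = 12.1739
K_B = (4C+2)/(4C−3) = 50.696/45.696 = 1.1094
τ₀ = 8FD/(πd³) = 8·759·112.0/(π·9.2³) = 680064/2446.3 = 277.99 MPa
τ_max = K·τ₀ = 1.1094 × 277.99 = 308.41 MPa

308 MPa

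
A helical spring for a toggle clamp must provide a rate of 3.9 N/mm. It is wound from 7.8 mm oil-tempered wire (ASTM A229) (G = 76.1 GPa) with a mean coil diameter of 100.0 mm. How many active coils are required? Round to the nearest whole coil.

N_a = Gd⁴/(8D³k) = (76.1×10³ × 7.8⁴)/(8 × 100.0³ × 3.9)
    = 2.81685e+08 / 3.12e+07 = 9.028 → 9 coils

9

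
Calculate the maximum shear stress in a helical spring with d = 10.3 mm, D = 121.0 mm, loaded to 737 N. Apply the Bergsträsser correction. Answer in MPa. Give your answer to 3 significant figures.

Spring index C = D/d = 121.0/10.3 = 11.7476
K_B = (4C+2)/(4C−3) = 48.990/43.990 = 1.1137
τ₀ = 8FD/(πd³) = 8·737·121.0/(π·10.3³) = 713416/3432.9 = 207.82 MPa
τ_max = K·τ₀ = 1.1137 × 207.82 = 231.44 MPa

231 MPa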